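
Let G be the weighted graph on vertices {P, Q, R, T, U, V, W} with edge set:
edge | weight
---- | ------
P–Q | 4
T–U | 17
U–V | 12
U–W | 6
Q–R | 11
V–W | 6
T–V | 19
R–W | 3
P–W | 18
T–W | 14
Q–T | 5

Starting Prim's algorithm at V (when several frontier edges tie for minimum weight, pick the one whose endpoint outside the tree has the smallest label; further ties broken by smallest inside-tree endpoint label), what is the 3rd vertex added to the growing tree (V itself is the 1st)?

Grow the tree from V using Prim:
Step 1: cheapest edge leaving the tree is V–W (6); add W.
Step 2: cheapest edge leaving the tree is R–W (3); add R.
Step 3: cheapest edge leaving the tree is U–W (6); add U.
Step 4: cheapest edge leaving the tree is Q–R (11); add Q.
Step 5: cheapest edge leaving the tree is P–Q (4); add P.
Step 6: cheapest edge leaving the tree is Q–T (5); add T.
Vertex order: V, W, R, U, Q, P, T. The 3rd vertex is R.

R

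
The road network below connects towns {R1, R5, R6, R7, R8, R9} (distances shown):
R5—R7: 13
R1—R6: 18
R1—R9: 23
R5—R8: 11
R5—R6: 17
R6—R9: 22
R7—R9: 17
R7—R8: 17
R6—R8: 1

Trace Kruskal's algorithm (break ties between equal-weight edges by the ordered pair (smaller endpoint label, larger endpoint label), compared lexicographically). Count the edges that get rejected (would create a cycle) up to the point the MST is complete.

Kruskal's algorithm — process edges by increasing weight (ties by edge label):
R6—R8 (1): add. Components now {R6,R8} {R1} {R5} {R9} {R7}
R5—R8 (11): add. Components now {R5,R6,R8} {R1} {R9} {R7}
R5—R7 (13): add. Components now {R5,R6,R7,R8} {R1} {R9}
R5—R6 (17): skip — R6 and R5 already connected.
R7—R8 (17): skip — R8 and R7 already connected.
R7—R9 (17): add. Components now {R5,R6,R7,R8,R9} {R1}
R1—R6 (18): add. Components now {R1,R5,R6,R7,R8,R9}
Edges rejected before the tree was complete: 2.

2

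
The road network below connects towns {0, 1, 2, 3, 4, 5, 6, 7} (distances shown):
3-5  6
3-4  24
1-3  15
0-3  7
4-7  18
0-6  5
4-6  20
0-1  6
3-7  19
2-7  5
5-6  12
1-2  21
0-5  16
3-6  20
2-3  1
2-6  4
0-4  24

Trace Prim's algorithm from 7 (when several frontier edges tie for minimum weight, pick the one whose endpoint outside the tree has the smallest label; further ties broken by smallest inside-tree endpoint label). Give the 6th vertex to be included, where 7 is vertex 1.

Prim, starting at 7.
Step 1: cheapest edge leaving the tree is 2-7 (5); add 2.
Step 2: cheapest edge leaving the tree is 2-3 (1); add 3.
Step 3: cheapest edge leaving the tree is 2-6 (4); add 6.
Step 4: cheapest edge leaving the tree is 0-6 (5); add 0.
Step 5: cheapest edge leaving the tree is 0-1 (6); add 1.
Step 6: cheapest edge leaving the tree is 3-5 (6); add 5.
Step 7: cheapest edge leaving the tree is 4-7 (18); add 4.
Vertex order: 7, 2, 3, 6, 0, 1, 5, 4. The 6th vertex is 1.

1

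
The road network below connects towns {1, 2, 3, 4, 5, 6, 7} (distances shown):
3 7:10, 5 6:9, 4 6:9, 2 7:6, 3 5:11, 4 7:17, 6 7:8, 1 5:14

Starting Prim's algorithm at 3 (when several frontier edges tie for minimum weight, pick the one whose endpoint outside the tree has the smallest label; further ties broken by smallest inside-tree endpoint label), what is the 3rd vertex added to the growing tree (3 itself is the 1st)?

2

Grow the tree from 3 using Prim:
Step 1: cheapest edge leaving the tree is 3 7 (10); add 7.
Step 2: cheapest edge leaving the tree is 2 7 (6); add 2.
Step 3: cheapest edge leaving the tree is 6 7 (8); add 6.
Step 4: cheapest edge leaving the tree is 4 6 (9); add 4.
Step 5: cheapest edge leaving the tree is 5 6 (9); add 5.
Step 6: cheapest edge leaving the tree is 1 5 (14); add 1.
Vertex order: 3, 7, 2, 6, 4, 5, 1. The 3rd vertex is 2.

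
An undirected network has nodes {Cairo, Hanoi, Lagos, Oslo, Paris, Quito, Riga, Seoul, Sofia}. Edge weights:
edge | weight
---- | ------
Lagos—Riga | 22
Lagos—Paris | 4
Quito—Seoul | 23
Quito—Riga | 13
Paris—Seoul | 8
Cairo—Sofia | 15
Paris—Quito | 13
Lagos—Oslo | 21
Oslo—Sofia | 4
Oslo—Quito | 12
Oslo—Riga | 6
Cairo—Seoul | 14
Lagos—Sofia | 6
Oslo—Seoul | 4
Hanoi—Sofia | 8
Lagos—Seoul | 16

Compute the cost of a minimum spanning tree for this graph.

Kruskal: consider edges lightest-first.
Lagos—Paris (4): add — endpoints in different components.
Oslo—Seoul (4): add — endpoints in different components.
Oslo—Sofia (4): add — endpoints in different components.
Lagos—Sofia (6): add — endpoints in different components.
Oslo—Riga (6): add — endpoints in different components.
Hanoi—Sofia (8): add — endpoints in different components.
Paris—Seoul (8): skip — Paris and Seoul already connected.
Oslo—Quito (12): add — endpoints in different components.
Paris—Quito (13): skip — Quito and Paris already connected.
Quito—Riga (13): skip — Quito and Riga already connected.
Cairo—Seoul (14): add — endpoints in different components.
MST edges: Lagos—Paris, Oslo—Seoul, Oslo—Sofia, Lagos—Sofia, Oslo—Riga, Hanoi—Sofia, Oslo—Quito, Cairo—Seoul; total weight 4+4+4+6+6+8+12+14 = 58.

58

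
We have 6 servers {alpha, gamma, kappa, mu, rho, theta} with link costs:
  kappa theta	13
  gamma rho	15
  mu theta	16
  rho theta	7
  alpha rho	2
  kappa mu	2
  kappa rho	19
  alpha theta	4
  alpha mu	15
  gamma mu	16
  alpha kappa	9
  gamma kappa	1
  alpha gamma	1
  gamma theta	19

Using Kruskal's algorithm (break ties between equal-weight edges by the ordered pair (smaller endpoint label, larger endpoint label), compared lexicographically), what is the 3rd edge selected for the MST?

Kruskal: consider edges lightest-first.
alpha gamma (1): add — endpoints in different components.
gamma kappa (1): add — endpoints in different components.
alpha rho (2): add — endpoints in different components.
kappa mu (2): add — endpoints in different components.
alpha theta (4): add — endpoints in different components.
The 3rd edge added is alpha rho.

alpha-rho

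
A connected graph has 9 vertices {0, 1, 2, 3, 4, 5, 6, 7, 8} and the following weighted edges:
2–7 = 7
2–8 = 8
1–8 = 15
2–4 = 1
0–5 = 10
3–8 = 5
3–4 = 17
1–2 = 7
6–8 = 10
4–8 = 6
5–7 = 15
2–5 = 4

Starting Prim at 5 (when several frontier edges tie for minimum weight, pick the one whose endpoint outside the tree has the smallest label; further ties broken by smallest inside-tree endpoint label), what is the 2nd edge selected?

2-4

Prim, starting at 5.
Step 1: cheapest edge leaving the tree is 2–5 (4); add 2.
Step 2: cheapest edge leaving the tree is 2–4 (1); add 4.
Step 3: cheapest edge leaving the tree is 4–8 (6); add 8.
Step 4: cheapest edge leaving the tree is 3–8 (5); add 3.
Step 5: cheapest edge leaving the tree is 1–2 (7); add 1.
Step 6: cheapest edge leaving the tree is 2–7 (7); add 7.
Step 7: cheapest edge leaving the tree is 0–5 (10); add 0.
Step 8: cheapest edge leaving the tree is 6–8 (10); add 6.
The 2nd edge added is 2–4.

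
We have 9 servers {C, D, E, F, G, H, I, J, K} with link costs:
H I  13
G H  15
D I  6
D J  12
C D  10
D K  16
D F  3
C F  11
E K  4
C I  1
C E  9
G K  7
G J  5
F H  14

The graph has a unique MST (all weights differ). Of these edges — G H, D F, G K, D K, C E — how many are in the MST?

3

Sort edges by weight, then run Kruskal:
C I (1): add — endpoints in different components.
D F (3): add — endpoints in different components.
E K (4): add — endpoints in different components.
G J (5): add — endpoints in different components.
D I (6): add — endpoints in different components.
G K (7): add — endpoints in different components.
C E (9): add — endpoints in different components.
C D (10): skip — C and D already connected.
C F (11): skip — C and F already connected.
D J (12): skip — D and J already connected.
H I (13): add — endpoints in different components.
MST edge set: {C I, D F, E K, G J, D I, G K, C E, H I}.
Of the listed edges, {D F, G K, C E} are in the MST → 3.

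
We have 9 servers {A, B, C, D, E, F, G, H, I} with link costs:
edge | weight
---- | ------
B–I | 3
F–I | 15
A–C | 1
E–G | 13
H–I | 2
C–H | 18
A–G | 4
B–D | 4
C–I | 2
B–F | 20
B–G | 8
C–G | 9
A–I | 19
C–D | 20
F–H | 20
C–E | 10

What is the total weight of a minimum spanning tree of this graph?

41

Sort edges by weight, then run Kruskal:
A–C (1): add — endpoints in different components.
C–I (2): add — endpoints in different components.
H–I (2): add — endpoints in different components.
B–I (3): add — endpoints in different components.
A–G (4): add — endpoints in different components.
B–D (4): add — endpoints in different components.
B–G (8): skip — B and G already connected.
C–G (9): skip — C and G already connected.
C–E (10): add — endpoints in different components.
E–G (13): skip — E and G already connected.
F–I (15): add — endpoints in different components.
MST edges: A–C, C–I, H–I, B–I, A–G, B–D, C–E, F–I; total weight 1+2+2+3+4+4+10+15 = 41.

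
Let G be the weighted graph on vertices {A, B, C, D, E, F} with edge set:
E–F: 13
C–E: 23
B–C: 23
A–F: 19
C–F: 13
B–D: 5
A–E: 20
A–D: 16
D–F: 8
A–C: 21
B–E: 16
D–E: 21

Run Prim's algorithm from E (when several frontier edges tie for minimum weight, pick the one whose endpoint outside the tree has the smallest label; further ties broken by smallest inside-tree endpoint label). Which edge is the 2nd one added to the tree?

D-F

Prim, starting at E.
Step 1: cheapest edge leaving the tree is E–F (13); add F.
Step 2: cheapest edge leaving the tree is D–F (8); add D.
Step 3: cheapest edge leaving the tree is B–D (5); add B.
Step 4: cheapest edge leaving the tree is C–F (13); add C.
Step 5: cheapest edge leaving the tree is A–D (16); add A.
The 2nd edge added is D–F.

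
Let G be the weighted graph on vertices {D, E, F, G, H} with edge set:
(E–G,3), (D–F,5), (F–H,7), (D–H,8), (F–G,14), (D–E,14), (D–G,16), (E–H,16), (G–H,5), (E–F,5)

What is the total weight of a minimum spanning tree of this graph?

18

Grow the tree from D using Prim:
Step 1: frontier [D–F 5, D–H 8, D–E 14, D–G 16] → take D–F (5); add F.
Step 2: frontier [D–H 8, D–E 14, D–G 16, E–F 5, F–H 7, F–G 14] → take E–F (5); add E.
Step 3: frontier [D–H 8, D–G 16, E–G 3, E–H 16, F–H 7, F–G 14] → take E–G (3); add G.
Step 4: frontier [D–H 8, E–H 16, F–H 7, G–H 5] → take G–H (5); add H.
MST edges: D–F, E–F, E–G, G–H; total weight 5+5+3+5 = 18.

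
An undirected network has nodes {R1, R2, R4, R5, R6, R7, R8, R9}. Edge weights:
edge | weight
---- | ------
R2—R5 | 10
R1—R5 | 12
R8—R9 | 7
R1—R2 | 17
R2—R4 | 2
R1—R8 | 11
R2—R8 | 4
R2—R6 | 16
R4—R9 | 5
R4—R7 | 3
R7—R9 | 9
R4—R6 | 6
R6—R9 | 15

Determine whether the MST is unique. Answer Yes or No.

Sort edges by weight, then run Kruskal:
R2—R4 (2): add — endpoints in different components.
R4—R7 (3): add — endpoints in different components.
R2—R8 (4): add — endpoints in different components.
R4—R9 (5): add — endpoints in different components.
R4—R6 (6): add — endpoints in different components.
R8—R9 (7): skip — R9 and R8 already connected.
R7—R9 (9): skip — R9 and R7 already connected.
R2—R5 (10): add — endpoints in different components.
R1—R8 (11): add — endpoints in different components.
Every non-tree edge has weight strictly greater than the heaviest edge on the tree path between its endpoints, so the MST is unique.

Yes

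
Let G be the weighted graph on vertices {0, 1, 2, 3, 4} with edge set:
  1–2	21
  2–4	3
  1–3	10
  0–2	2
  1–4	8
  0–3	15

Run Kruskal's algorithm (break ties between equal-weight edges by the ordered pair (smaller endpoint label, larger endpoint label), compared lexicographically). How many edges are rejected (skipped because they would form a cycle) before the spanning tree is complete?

0

Kruskal's algorithm — process edges by increasing weight (ties by edge label):
0–2 (2): add — endpoints in different components.
2–4 (3): add — endpoints in different components.
1–4 (8): add — endpoints in different components.
1–3 (10): add — endpoints in different components.
Edges rejected before the tree was complete: 0.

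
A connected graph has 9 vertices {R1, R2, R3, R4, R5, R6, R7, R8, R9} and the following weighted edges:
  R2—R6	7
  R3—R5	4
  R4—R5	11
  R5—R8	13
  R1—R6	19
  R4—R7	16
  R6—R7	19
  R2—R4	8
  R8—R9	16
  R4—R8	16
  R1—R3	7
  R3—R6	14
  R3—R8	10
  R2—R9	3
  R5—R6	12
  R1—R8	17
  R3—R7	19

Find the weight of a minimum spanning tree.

Grow the tree from R2 using Prim:
Step 1: cheapest edge leaving the tree is R2—R9 (3); add R9.
Step 2: cheapest edge leaving the tree is R2—R6 (7); add R6.
Step 3: cheapest edge leaving the tree is R2—R4 (8); add R4.
Step 4: cheapest edge leaving the tree is R4—R5 (11); add R5.
Step 5: cheapest edge leaving the tree is R3—R5 (4); add R3.
Step 6: cheapest edge leaving the tree is R1—R3 (7); add R1.
Step 7: cheapest edge leaving the tree is R3—R8 (10); add R8.
Step 8: cheapest edge leaving the tree is R4—R7 (16); add R7.
MST edges: R2—R9, R2—R6, R2—R4, R4—R5, R3—R5, R1—R3, R3—R8, R4—R7; total weight 3+7+8+11+4+7+10+16 = 66.

66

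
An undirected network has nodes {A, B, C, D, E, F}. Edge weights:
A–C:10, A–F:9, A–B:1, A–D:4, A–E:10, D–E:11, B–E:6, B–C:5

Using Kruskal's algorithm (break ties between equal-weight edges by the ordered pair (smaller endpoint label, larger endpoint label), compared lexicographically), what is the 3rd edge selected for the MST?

Kruskal: consider edges lightest-first.
A–B (1): add. Components now {A,B} {C} {D} {E} {F}
A–D (4): add. Components now {A,B,D} {C} {E} {F}
B–C (5): add. Components now {A,B,C,D} {E} {F}
B–E (6): add. Components now {A,B,C,D,E} {F}
A–F (9): add. Components now {A,B,C,D,E,F}
The 3rd edge added is B–C.

B-C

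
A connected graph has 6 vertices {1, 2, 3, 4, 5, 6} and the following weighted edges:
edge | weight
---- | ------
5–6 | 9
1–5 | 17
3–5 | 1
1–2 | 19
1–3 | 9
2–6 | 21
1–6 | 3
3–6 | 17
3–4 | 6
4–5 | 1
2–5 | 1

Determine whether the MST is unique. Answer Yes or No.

No

Kruskal: consider edges lightest-first.
2–5 (1): add. Components now {1} {2,5} {3} {4} {6}
3–5 (1): add. Components now {1} {2,3,5} {4} {6}
4–5 (1): add. Components now {1} {2,3,4,5} {6}
1–6 (3): add. Components now {1,6} {2,3,4,5}
3–4 (6): skip — 3 and 4 already connected.
1–3 (9): add. Components now {1,2,3,4,5,6}
Non-tree edge 5–6 has weight 9, equal to the heaviest edge on its tree cycle — swapping gives another MST of the same weight. Not unique.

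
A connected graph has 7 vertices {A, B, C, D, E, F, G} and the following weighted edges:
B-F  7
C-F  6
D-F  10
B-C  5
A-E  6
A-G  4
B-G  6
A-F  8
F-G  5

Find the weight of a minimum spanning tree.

36

Prim's algorithm from F:
Step 1: frontier [F-G 5, C-F 6, B-F 7, A-F 8, D-F 10] → take F-G (5); add G.
Step 2: frontier [C-F 6, B-F 7, A-F 8, D-F 10, A-G 4, B-G 6] → take A-G (4); add A.
Step 3: frontier [A-E 6, C-F 6, B-F 7, D-F 10, B-G 6] → take B-G (6); add B.
Step 4: frontier [A-E 6, B-C 5, C-F 6, D-F 10] → take B-C (5); add C.
Step 5: frontier [A-E 6, D-F 10] → take A-E (6); add E.
Step 6: frontier [D-F 10] → take D-F (10); add D.
MST edges: F-G, A-G, B-G, B-C, A-E, D-F; total weight 5+4+6+5+6+10 = 36.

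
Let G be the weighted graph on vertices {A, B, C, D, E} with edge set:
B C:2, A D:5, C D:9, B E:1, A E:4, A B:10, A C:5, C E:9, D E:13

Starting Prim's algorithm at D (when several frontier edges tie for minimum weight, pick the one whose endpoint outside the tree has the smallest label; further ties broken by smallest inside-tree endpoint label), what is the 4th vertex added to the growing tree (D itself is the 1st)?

B

Prim's algorithm from D:
Step 1: cheapest edge leaving the tree is A D (5); add A.
Step 2: cheapest edge leaving the tree is A E (4); add E.
Step 3: cheapest edge leaving the tree is B E (1); add B.
Step 4: cheapest edge leaving the tree is B C (2); add C.
Vertex order: D, A, E, B, C. The 4th vertex is B.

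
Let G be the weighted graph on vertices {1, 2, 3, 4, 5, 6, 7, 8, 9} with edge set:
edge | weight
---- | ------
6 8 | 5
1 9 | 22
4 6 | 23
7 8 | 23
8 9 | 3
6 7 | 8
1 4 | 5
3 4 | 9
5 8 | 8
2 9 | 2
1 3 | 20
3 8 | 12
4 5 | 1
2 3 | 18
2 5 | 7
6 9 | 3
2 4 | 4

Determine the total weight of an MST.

Kruskal's algorithm — process edges by increasing weight (ties by edge label):
4 5 (1): add — endpoints in different components.
2 9 (2): add — endpoints in different components.
6 9 (3): add — endpoints in different components.
8 9 (3): add — endpoints in different components.
2 4 (4): add — endpoints in different components.
1 4 (5): add — endpoints in different components.
6 8 (5): skip — 6 and 8 already connected.
2 5 (7): skip — 2 and 5 already connected.
5 8 (8): skip — 5 and 8 already connected.
6 7 (8): add — endpoints in different components.
3 4 (9): add — endpoints in different components.
MST edges: 4 5, 2 9, 6 9, 8 9, 2 4, 1 4, 6 7, 3 4; total weight 1+2+3+3+4+5+8+9 = 35.

35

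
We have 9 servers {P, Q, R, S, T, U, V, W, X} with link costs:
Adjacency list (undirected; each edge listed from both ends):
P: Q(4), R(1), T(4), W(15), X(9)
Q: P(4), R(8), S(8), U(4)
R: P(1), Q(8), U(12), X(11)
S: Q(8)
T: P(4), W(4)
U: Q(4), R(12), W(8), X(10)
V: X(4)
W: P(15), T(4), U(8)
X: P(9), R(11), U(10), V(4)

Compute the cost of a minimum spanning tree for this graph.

Sort edges by weight, then run Kruskal:
P R (1): add — endpoints in different components.
P Q (4): add — endpoints in different components.
P T (4): add — endpoints in different components.
Q U (4): add — endpoints in different components.
T W (4): add — endpoints in different components.
V X (4): add — endpoints in different components.
Q R (8): skip — Q and R already connected.
Q S (8): add — endpoints in different components.
U W (8): skip — U and W already connected.
P X (9): add — endpoints in different components.
MST edges: P R, P Q, P T, Q U, T W, V X, Q S, P X; total weight 1+4+4+4+4+4+8+9 = 38.

38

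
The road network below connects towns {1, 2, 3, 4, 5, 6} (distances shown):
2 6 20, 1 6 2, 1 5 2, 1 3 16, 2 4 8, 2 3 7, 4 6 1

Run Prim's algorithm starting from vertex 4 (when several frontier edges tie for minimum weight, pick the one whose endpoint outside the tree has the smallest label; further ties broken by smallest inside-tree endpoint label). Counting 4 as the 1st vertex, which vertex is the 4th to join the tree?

5

Prim's algorithm from 4:
Step 1: cheapest edge leaving the tree is 4 6 (1); add 6.
Step 2: cheapest edge leaving the tree is 1 6 (2); add 1.
Step 3: cheapest edge leaving the tree is 1 5 (2); add 5.
Step 4: cheapest edge leaving the tree is 2 4 (8); add 2.
Step 5: cheapest edge leaving the tree is 2 3 (7); add 3.
Vertex order: 4, 6, 1, 5, 2, 3. The 4th vertex is 5.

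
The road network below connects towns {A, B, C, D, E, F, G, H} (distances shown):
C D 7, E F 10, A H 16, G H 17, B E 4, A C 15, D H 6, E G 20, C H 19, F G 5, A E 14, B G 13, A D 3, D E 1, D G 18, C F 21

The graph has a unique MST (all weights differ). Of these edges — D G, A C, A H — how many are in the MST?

Sort edges by weight, then run Kruskal:
D E (1): add — endpoints in different components.
A D (3): add — endpoints in different components.
B E (4): add — endpoints in different components.
F G (5): add — endpoints in different components.
D H (6): add — endpoints in different components.
C D (7): add — endpoints in different components.
E F (10): add — endpoints in different components.
MST edge set: {D E, A D, B E, F G, D H, C D, E F}.
Of the listed edges, {} are in the MST → 0.

0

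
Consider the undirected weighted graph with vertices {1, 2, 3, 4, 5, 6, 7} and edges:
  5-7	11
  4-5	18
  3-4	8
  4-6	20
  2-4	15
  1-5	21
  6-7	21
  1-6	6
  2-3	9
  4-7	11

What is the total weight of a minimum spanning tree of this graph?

65

Kruskal: consider edges lightest-first.
1-6 (6): add. Components now {1,6} {2} {3} {4} {5} {7}
3-4 (8): add. Components now {1,6} {2} {3,4} {5} {7}
2-3 (9): add. Components now {1,6} {2,3,4} {5} {7}
4-7 (11): add. Components now {1,6} {2,3,4,7} {5}
5-7 (11): add. Components now {1,6} {2,3,4,5,7}
2-4 (15): skip — 2 and 4 already connected.
4-5 (18): skip — 4 and 5 already connected.
4-6 (20): add. Components now {1,2,3,4,5,6,7}
MST edges: 1-6, 3-4, 2-3, 4-7, 5-7, 4-6; total weight 6+8+9+11+11+20 = 65.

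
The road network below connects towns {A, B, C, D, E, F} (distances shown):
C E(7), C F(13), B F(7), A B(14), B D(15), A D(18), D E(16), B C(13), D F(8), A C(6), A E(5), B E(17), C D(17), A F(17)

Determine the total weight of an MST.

39

Kruskal: consider edges lightest-first.
A E (5): add — endpoints in different components.
A C (6): add — endpoints in different components.
B F (7): add — endpoints in different components.
C E (7): skip — C and E already connected.
D F (8): add — endpoints in different components.
B C (13): add — endpoints in different components.
MST edges: A E, A C, B F, D F, B C; total weight 5+6+7+8+13 = 39.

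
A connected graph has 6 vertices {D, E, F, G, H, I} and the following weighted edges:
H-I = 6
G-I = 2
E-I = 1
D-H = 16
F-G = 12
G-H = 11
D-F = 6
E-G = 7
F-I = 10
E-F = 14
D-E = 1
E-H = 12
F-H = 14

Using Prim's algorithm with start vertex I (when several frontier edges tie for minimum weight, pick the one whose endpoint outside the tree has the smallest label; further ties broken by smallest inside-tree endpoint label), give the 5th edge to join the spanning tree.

Prim, starting at I.
Step 1: cheapest edge leaving the tree is E-I (1); add E.
Step 2: cheapest edge leaving the tree is D-E (1); add D.
Step 3: cheapest edge leaving the tree is G-I (2); add G.
Step 4: cheapest edge leaving the tree is D-F (6); add F.
Step 5: cheapest edge leaving the tree is H-I (6); add H.
The 5th edge added is H-I.

H-I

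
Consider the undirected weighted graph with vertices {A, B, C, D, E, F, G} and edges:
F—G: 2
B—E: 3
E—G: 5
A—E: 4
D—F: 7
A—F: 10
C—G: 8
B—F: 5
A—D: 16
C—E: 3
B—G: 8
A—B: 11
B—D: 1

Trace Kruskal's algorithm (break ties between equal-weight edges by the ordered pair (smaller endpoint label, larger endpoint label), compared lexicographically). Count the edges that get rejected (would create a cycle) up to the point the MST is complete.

0

Kruskal: consider edges lightest-first.
B—D (1): add — endpoints in different components.
F—G (2): add — endpoints in different components.
B—E (3): add — endpoints in different components.
C—E (3): add — endpoints in different components.
A—E (4): add — endpoints in different components.
B—F (5): add — endpoints in different components.
Edges rejected before the tree was complete: 0.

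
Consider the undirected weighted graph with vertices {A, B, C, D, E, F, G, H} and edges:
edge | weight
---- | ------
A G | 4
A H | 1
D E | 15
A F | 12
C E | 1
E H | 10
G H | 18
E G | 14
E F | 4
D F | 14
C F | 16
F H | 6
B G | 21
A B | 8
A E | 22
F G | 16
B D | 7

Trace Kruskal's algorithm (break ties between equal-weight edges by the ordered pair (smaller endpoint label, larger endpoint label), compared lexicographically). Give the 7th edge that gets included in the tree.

A-B

Kruskal's algorithm — process edges by increasing weight (ties by edge label):
A H (1): add — endpoints in different components.
C E (1): add — endpoints in different components.
A G (4): add — endpoints in different components.
E F (4): add — endpoints in different components.
F H (6): add — endpoints in different components.
B D (7): add — endpoints in different components.
A B (8): add — endpoints in different components.
The 7th edge added is A B.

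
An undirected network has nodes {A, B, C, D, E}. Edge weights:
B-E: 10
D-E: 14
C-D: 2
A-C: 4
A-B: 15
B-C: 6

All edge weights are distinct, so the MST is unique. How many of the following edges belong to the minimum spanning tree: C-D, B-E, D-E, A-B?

2

Sort edges by weight, then run Kruskal:
C-D (2): add. Components now {A} {B} {C,D} {E}
A-C (4): add. Components now {A,C,D} {B} {E}
B-C (6): add. Components now {A,B,C,D} {E}
B-E (10): add. Components now {A,B,C,D,E}
MST edge set: {C-D, A-C, B-C, B-E}.
Of the listed edges, {C-D, B-E} are in the MST → 2.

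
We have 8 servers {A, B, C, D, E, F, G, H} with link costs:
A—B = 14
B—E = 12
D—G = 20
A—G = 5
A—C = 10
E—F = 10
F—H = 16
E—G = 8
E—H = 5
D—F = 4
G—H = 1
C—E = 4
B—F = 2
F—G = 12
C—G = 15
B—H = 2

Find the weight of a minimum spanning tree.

23

Kruskal: consider edges lightest-first.
G—H (1): add — endpoints in different components.
B—F (2): add — endpoints in different components.
B—H (2): add — endpoints in different components.
C—E (4): add — endpoints in different components.
D—F (4): add — endpoints in different components.
A—G (5): add — endpoints in different components.
E—H (5): add — endpoints in different components.
MST edges: G—H, B—F, B—H, C—E, D—F, A—G, E—H; total weight 1+2+2+4+4+5+5 = 23.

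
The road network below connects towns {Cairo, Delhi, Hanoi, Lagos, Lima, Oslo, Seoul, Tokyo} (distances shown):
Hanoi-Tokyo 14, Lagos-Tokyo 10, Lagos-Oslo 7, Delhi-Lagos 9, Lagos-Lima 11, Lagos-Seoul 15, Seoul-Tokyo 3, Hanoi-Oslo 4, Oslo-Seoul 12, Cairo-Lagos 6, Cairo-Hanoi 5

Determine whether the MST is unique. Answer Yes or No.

Kruskal's algorithm — process edges by increasing weight (ties by edge label):
Seoul-Tokyo (3): add — endpoints in different components.
Hanoi-Oslo (4): add — endpoints in different components.
Cairo-Hanoi (5): add — endpoints in different components.
Cairo-Lagos (6): add — endpoints in different components.
Lagos-Oslo (7): skip — Oslo and Lagos already connected.
Delhi-Lagos (9): add — endpoints in different components.
Lagos-Tokyo (10): add — endpoints in different components.
Lagos-Lima (11): add — endpoints in different components.
Every non-tree edge has weight strictly greater than the heaviest edge on the tree path between its endpoints, so the MST is unique.

Yes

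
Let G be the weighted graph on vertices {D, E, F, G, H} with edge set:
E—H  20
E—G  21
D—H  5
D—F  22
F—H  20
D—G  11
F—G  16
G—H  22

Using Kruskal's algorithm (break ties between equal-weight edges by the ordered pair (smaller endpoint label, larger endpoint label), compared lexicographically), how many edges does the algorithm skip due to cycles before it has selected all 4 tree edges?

Kruskal: consider edges lightest-first.
D—H (5): add — endpoints in different components.
D—G (11): add — endpoints in different components.
F—G (16): add — endpoints in different components.
E—H (20): add — endpoints in different components.
Edges rejected before the tree was complete: 0.

0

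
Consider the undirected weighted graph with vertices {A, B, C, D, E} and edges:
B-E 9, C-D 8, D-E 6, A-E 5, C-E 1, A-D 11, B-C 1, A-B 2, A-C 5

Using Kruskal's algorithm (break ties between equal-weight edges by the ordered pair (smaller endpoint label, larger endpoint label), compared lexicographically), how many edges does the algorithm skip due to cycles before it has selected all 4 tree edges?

2

Kruskal's algorithm — process edges by increasing weight (ties by edge label):
B-C (1): add — endpoints in different components.
C-E (1): add — endpoints in different components.
A-B (2): add — endpoints in different components.
A-C (5): skip — A and C already connected.
A-E (5): skip — A and E already connected.
D-E (6): add — endpoints in different components.
Edges rejected before the tree was complete: 2.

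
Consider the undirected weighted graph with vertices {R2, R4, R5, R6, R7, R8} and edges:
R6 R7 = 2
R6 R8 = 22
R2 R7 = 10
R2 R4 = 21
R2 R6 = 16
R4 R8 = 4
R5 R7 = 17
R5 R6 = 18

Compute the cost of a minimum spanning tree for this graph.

Kruskal's algorithm — process edges by increasing weight (ties by edge label):
R6 R7 (2): add — endpoints in different components.
R4 R8 (4): add — endpoints in different components.
R2 R7 (10): add — endpoints in different components.
R2 R6 (16): skip — R2 and R6 already connected.
R5 R7 (17): add — endpoints in different components.
R5 R6 (18): skip — R5 and R6 already connected.
R2 R4 (21): add — endpoints in different components.
MST edges: R6 R7, R4 R8, R2 R7, R5 R7, R2 R4; total weight 2+4+10+17+21 = 54.

54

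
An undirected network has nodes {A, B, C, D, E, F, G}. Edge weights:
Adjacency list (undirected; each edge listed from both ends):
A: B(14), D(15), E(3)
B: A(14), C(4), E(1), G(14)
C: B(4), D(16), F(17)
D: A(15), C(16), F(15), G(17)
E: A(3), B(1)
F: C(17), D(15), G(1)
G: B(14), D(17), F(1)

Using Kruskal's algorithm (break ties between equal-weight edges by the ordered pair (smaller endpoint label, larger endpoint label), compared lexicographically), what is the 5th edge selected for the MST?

B-G

Kruskal: consider edges lightest-first.
B-E (1): add — endpoints in different components.
F-G (1): add — endpoints in different components.
A-E (3): add — endpoints in different components.
B-C (4): add — endpoints in different components.
A-B (14): skip — A and B already connected.
B-G (14): add — endpoints in different components.
A-D (15): add — endpoints in different components.
The 5th edge added is B-G.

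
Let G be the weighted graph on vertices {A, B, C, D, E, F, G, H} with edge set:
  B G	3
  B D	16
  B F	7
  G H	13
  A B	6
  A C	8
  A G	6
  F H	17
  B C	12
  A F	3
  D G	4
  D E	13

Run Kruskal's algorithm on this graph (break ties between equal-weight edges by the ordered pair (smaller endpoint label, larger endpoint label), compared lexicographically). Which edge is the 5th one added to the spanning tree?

A-C

Kruskal's algorithm — process edges by increasing weight (ties by edge label):
A F (3): add — endpoints in different components.
B G (3): add — endpoints in different components.
D G (4): add — endpoints in different components.
A B (6): add — endpoints in different components.
A G (6): skip — A and G already connected.
B F (7): skip — B and F already connected.
A C (8): add — endpoints in different components.
B C (12): skip — B and C already connected.
D E (13): add — endpoints in different components.
G H (13): add — endpoints in different components.
The 5th edge added is A C.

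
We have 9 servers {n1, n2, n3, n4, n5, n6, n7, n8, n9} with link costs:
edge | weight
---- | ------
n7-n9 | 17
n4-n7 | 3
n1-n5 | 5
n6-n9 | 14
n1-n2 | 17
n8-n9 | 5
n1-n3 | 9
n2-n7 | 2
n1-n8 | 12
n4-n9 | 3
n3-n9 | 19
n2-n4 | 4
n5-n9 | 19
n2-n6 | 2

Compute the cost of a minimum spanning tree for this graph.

41

Kruskal's algorithm — process edges by increasing weight (ties by edge label):
n2-n6 (2): add — endpoints in different components.
n2-n7 (2): add — endpoints in different components.
n4-n7 (3): add — endpoints in different components.
n4-n9 (3): add — endpoints in different components.
n2-n4 (4): skip — n4 and n2 already connected.
n1-n5 (5): add — endpoints in different components.
n8-n9 (5): add — endpoints in different components.
n1-n3 (9): add — endpoints in different components.
n1-n8 (12): add — endpoints in different components.
MST edges: n2-n6, n2-n7, n4-n7, n4-n9, n1-n5, n8-n9, n1-n3, n1-n8; total weight 2+2+3+3+5+5+9+12 = 41.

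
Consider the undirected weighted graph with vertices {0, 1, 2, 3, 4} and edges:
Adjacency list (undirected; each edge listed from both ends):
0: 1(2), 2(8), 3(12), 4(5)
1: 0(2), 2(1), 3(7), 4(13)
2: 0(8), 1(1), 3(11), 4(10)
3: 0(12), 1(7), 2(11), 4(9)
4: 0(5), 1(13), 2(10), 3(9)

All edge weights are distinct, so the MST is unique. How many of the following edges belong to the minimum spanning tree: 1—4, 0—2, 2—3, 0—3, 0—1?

1

Sort edges by weight, then run Kruskal:
1—2 (1): add — endpoints in different components.
0—1 (2): add — endpoints in different components.
0—4 (5): add — endpoints in different components.
1—3 (7): add — endpoints in different components.
MST edge set: {1—2, 0—1, 0—4, 1—3}.
Of the listed edges, {0—1} are in the MST → 1.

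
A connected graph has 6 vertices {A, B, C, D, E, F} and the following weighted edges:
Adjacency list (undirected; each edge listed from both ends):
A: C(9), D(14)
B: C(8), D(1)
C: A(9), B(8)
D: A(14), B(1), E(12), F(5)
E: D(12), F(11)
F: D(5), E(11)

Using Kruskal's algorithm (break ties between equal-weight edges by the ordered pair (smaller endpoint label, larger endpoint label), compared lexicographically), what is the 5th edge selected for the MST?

Kruskal's algorithm — process edges by increasing weight (ties by edge label):
B D (1): add — endpoints in different components.
D F (5): add — endpoints in different components.
B C (8): add — endpoints in different components.
A C (9): add — endpoints in different components.
E F (11): add — endpoints in different components.
The 5th edge added is E F.

E-F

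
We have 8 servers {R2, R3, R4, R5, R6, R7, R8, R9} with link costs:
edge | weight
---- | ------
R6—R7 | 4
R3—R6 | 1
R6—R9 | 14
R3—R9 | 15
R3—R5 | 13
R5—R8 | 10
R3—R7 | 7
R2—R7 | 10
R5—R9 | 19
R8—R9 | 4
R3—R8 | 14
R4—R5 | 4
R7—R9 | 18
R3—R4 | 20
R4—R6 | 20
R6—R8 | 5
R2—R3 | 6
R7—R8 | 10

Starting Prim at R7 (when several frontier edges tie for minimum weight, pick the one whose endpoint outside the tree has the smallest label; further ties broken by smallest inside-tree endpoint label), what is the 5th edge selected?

R2-R3

Grow the tree from R7 using Prim:
Step 1: cheapest edge leaving the tree is R6—R7 (4); add R6.
Step 2: cheapest edge leaving the tree is R3—R6 (1); add R3.
Step 3: cheapest edge leaving the tree is R6—R8 (5); add R8.
Step 4: cheapest edge leaving the tree is R8—R9 (4); add R9.
Step 5: cheapest edge leaving the tree is R2—R3 (6); add R2.
Step 6: cheapest edge leaving the tree is R5—R8 (10); add R5.
Step 7: cheapest edge leaving the tree is R4—R5 (4); add R4.
The 5th edge added is R2—R3.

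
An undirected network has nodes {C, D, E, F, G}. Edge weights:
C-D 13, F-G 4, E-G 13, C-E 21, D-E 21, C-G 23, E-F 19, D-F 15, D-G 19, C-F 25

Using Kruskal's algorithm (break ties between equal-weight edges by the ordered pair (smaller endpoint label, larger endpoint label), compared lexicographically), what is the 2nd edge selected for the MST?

Kruskal's algorithm — process edges by increasing weight (ties by edge label):
F-G (4): add — endpoints in different components.
C-D (13): add — endpoints in different components.
E-G (13): add — endpoints in different components.
D-F (15): add — endpoints in different components.
The 2nd edge added is C-D.

C-D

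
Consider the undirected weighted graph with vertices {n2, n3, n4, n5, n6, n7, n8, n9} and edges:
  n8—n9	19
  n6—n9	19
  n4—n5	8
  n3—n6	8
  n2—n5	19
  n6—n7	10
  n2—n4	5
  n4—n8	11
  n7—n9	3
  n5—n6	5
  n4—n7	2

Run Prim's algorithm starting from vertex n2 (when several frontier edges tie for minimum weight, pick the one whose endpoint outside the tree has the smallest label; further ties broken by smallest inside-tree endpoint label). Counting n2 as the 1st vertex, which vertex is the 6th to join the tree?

Prim, starting at n2.
Step 1: frontier [n2—n4 5, n2—n5 19] → take n2—n4 (5); add n4.
Step 2: frontier [n2—n5 19, n4—n7 2, n4—n5 8, n4—n8 11] → take n4—n7 (2); add n7.
Step 3: frontier [n2—n5 19, n4—n5 8, n4—n8 11, n7—n9 3, n6—n7 10] → take n7—n9 (3); add n9.
Step 4: frontier [n2—n5 19, n4—n5 8, n4—n8 11, n6—n7 10, n6—n9 19, n8—n9 19] → take n4—n5 (8); add n5.
Step 5: frontier [n4—n8 11, n5—n6 5, n6—n7 10, n6—n9 19, n8—n9 19] → take n5—n6 (5); add n6.
Step 6: frontier [n4—n8 11, n3—n6 8, n8—n9 19] → take n3—n6 (8); add n3.
Step 7: frontier [n4—n8 11, n8—n9 19] → take n4—n8 (11); add n8.
Vertex order: n2, n4, n7, n9, n5, n6, n3, n8. The 6th vertex is n6.

n6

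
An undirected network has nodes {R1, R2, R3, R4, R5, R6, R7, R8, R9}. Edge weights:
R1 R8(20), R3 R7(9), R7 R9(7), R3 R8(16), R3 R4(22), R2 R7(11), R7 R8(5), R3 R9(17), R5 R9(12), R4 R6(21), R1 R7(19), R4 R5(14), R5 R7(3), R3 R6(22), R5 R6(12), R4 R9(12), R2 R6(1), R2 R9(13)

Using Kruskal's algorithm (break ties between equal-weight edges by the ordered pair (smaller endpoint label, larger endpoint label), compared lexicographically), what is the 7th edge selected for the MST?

R4-R9

Kruskal's algorithm — process edges by increasing weight (ties by edge label):
R2 R6 (1): add — endpoints in different components.
R5 R7 (3): add — endpoints in different components.
R7 R8 (5): add — endpoints in different components.
R7 R9 (7): add — endpoints in different components.
R3 R7 (9): add — endpoints in different components.
R2 R7 (11): add — endpoints in different components.
R4 R9 (12): add — endpoints in different components.
R5 R6 (12): skip — R5 and R6 already connected.
R5 R9 (12): skip — R5 and R9 already connected.
R2 R9 (13): skip — R2 and R9 already connected.
R4 R5 (14): skip — R5 and R4 already connected.
R3 R8 (16): skip — R8 and R3 already connected.
R3 R9 (17): skip — R9 and R3 already connected.
R1 R7 (19): add — endpoints in different components.
The 7th edge added is R4 R9.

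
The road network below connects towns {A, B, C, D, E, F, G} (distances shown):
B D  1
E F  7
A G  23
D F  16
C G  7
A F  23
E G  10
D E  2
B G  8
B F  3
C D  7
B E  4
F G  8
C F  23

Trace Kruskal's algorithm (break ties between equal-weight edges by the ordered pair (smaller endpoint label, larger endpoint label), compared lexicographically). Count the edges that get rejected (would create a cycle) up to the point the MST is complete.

Kruskal: consider edges lightest-first.
B D (1): add — endpoints in different components.
D E (2): add — endpoints in different components.
B F (3): add — endpoints in different components.
B E (4): skip — B and E already connected.
C D (7): add — endpoints in different components.
C G (7): add — endpoints in different components.
E F (7): skip — E and F already connected.
B G (8): skip — B and G already connected.
F G (8): skip — F and G already connected.
E G (10): skip — E and G already connected.
D F (16): skip — D and F already connected.
A F (23): add — endpoints in different components.
Edges rejected before the tree was complete: 6.

6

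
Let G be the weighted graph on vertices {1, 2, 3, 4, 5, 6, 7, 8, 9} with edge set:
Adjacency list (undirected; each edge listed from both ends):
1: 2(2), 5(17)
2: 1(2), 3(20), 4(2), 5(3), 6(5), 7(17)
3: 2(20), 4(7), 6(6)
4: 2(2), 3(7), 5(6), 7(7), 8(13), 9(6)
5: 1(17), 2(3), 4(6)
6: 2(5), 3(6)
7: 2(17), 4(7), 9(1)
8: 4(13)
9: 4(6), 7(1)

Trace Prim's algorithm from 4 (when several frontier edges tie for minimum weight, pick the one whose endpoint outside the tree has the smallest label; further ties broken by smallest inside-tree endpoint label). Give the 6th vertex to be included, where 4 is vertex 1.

3

Prim, starting at 4.
Step 1: cheapest edge leaving the tree is 2—4 (2); add 2.
Step 2: cheapest edge leaving the tree is 1—2 (2); add 1.
Step 3: cheapest edge leaving the tree is 2—5 (3); add 5.
Step 4: cheapest edge leaving the tree is 2—6 (5); add 6.
Step 5: cheapest edge leaving the tree is 3—6 (6); add 3.
Step 6: cheapest edge leaving the tree is 4—9 (6); add 9.
Step 7: cheapest edge leaving the tree is 7—9 (1); add 7.
Step 8: cheapest edge leaving the tree is 4—8 (13); add 8.
Vertex order: 4, 2, 1, 5, 6, 3, 9, 7, 8. The 6th vertex is 3.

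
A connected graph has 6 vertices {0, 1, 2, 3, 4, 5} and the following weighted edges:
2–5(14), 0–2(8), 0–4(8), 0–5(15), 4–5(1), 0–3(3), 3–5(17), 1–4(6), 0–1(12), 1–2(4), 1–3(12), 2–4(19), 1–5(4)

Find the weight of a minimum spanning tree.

Kruskal's algorithm — process edges by increasing weight (ties by edge label):
4–5 (1): add — endpoints in different components.
0–3 (3): add — endpoints in different components.
1–2 (4): add — endpoints in different components.
1–5 (4): add — endpoints in different components.
1–4 (6): skip — 1 and 4 already connected.
0–2 (8): add — endpoints in different components.
MST edges: 4–5, 0–3, 1–2, 1–5, 0–2; total weight 1+3+4+4+8 = 20.

20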